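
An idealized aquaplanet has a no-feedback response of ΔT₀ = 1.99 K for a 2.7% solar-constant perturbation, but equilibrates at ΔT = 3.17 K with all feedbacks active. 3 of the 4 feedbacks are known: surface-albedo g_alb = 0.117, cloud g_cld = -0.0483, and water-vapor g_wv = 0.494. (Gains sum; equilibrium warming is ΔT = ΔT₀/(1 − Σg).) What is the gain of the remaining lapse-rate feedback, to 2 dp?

Amplification A = ΔT/ΔT₀ = 3.17/1.99 = 1.593.
Total gain g = 1 − 1/A = 1 − 1/1.593 = 0.3723.
Known gains sum to 0.117 − 0.0483 + 0.494 = 0.5627.
g_lr = 0.3723 − 0.5627 = -0.19.

-0.19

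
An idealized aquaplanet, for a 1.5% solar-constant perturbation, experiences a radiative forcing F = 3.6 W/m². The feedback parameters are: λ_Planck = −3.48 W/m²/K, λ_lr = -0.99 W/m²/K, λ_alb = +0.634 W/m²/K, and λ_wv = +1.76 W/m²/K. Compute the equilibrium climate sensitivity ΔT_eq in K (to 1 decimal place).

Net feedback parameter λ = (−3.48) + (-0.99) + (+0.634) + (+1.76) = -2.076 W/m²/K.
ΔT = −F/λ = −3.6/(-2.076) = 1.7 K.

1.7 K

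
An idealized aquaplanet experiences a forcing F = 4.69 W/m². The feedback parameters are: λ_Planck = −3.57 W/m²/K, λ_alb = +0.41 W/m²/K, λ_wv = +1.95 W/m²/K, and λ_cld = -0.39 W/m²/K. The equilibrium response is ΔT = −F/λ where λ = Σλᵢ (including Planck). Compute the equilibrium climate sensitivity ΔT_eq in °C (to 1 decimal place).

2.9 °C

Net feedback parameter λ = (−3.57) + (+0.41) + (+1.95) + (-0.39) = -1.6 W/m²/K.
ΔT = −F/λ = −4.69/(-1.6) = 2.9 °C.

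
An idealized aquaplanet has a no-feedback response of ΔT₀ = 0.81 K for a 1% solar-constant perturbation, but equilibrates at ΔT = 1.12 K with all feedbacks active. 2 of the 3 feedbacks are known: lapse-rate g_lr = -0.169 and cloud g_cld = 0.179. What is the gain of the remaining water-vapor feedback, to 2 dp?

0.27

Amplification A = ΔT/ΔT₀ = 1.12/0.81 = 1.383.
Total gain g = 1 − 1/A = 1 − 1/1.383 = 0.2769.
Known gains sum to -0.169 + 0.179 = 0.01.
g_wv = 0.2769 − 0.01 = 0.27.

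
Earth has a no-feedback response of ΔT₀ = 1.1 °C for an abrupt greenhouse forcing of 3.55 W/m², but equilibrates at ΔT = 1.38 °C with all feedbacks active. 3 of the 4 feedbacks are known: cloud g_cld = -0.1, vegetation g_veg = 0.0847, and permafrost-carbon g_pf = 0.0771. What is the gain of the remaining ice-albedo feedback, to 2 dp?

Amplification A = ΔT/ΔT₀ = 1.38/1.1 = 1.255.
Total gain g = 1 − 1/A = 1 − 1/1.255 = 0.2032.
Known gains sum to -0.1 + 0.0847 + 0.0771 = 0.0618.
g_ice = 0.2032 − 0.0618 = 0.14.

0.14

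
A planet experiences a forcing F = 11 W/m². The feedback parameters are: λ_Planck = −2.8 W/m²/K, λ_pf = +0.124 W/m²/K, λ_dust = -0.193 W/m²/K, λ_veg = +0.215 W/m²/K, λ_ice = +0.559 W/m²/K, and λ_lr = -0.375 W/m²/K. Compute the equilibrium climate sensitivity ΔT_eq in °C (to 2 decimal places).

Net feedback parameter λ = (−2.8) + (+0.124) + (-0.193) + (+0.215) + (+0.559) + (-0.375) = -2.47 W/m²/K.
ΔT = −F/λ = −11/(-2.47) = 4.45 °C.

4.45 °C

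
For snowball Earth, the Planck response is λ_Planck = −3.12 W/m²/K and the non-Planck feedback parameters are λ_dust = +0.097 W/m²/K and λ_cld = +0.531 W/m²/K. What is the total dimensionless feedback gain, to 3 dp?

Convert to gains: g_dust = 0.097/3.12 = 0.03109; g_cld = 0.531/3.12 = 0.1702.
Total gain g = 0.20129.

0.201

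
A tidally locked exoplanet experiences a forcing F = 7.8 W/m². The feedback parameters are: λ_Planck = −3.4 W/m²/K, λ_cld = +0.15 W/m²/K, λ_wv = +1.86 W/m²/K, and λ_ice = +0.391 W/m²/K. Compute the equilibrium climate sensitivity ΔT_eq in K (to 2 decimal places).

7.81 K

Net feedback parameter λ = (−3.4) + (+0.15) + (+1.86) + (+0.391) = -0.999 W/m²/K.
ΔT = −F/λ = −7.8/(-0.999) = 7.81 K.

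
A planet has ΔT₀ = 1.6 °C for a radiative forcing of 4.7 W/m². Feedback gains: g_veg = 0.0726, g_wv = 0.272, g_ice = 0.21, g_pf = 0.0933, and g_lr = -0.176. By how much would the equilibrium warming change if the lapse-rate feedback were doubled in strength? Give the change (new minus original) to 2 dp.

-0.76 °C

Original: g = 0.4719, ΔT = 1.6/(1−0.4719) = 3.0297 °C.
With doubled lapse-rate: g' = 0.2959, ΔT' = 1.6/(1−0.2959) = 2.2724 °C.
Change = 2.2724 − 3.0297 = -0.76 °C.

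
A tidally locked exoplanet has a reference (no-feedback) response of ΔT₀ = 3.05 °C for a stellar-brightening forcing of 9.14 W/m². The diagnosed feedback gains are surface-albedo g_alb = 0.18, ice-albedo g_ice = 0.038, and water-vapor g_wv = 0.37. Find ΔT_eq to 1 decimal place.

Total gain g = 0.18 + 0.038 + 0.37 = 0.588.
Amplification A = 1/(1 − 0.588) = 2.427.
ΔT = 3.05 × 2.427 = 7.4 °C.

7.4 °C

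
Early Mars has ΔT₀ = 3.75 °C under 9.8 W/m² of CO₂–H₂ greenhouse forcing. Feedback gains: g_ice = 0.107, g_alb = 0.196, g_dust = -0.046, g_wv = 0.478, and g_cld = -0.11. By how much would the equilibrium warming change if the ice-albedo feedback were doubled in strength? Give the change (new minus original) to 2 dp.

Original: g = 0.625, ΔT = 3.75/(1−0.625) = 10.0000 °C.
With doubled ice-albedo: g' = 0.732, ΔT' = 3.75/(1−0.732) = 13.9925 °C.
Change = 13.9925 − 10.0000 = 3.99 °C.

3.99 °C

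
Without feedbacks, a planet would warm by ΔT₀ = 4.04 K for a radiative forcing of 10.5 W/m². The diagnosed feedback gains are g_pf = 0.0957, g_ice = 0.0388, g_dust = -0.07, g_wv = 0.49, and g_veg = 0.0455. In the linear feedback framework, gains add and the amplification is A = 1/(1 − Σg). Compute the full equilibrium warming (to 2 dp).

10.10 K

Total gain g = 0.0957 + 0.0388 − 0.07 + 0.49 + 0.0455 = 0.6.
Amplification A = 1/(1 − 0.6) = 2.5.
ΔT = 4.04 × 2.5 = 10.10 K.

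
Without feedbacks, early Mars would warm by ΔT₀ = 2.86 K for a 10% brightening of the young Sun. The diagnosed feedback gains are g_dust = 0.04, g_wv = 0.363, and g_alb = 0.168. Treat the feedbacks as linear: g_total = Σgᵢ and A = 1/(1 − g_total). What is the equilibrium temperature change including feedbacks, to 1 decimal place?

Total gain g = 0.04 + 0.363 + 0.168 = 0.571.
Amplification A = 1/(1 − 0.571) = 2.331.
ΔT = 2.86 × 2.331 = 6.7 K.

6.7 K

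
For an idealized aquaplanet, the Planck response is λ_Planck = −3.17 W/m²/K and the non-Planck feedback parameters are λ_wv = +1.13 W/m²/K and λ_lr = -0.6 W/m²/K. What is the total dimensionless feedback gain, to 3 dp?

Convert to gains: g_wv = 1.13/3.17 = 0.3565; g_lr = -0.6/3.17 = -0.1893.
Total gain g = 0.1672.

0.167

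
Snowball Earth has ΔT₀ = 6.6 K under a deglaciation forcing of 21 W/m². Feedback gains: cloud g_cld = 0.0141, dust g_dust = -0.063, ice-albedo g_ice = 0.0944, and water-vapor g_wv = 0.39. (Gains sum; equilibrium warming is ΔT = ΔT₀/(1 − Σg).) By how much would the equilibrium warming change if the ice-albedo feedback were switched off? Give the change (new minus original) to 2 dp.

-1.68 K

Original: g = 0.4355, ΔT = 6.6/(1−0.4355) = 11.6918 K.
Without ice-albedo: g' = 0.3411, ΔT' = 6.6/(1−0.3411) = 10.0167 K.
Change = 10.0167 − 11.6918 = -1.68 K.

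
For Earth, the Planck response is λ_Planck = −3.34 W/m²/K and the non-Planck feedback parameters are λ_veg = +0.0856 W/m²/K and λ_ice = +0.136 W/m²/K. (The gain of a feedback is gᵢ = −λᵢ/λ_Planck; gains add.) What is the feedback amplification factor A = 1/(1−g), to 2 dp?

1.07

Convert to gains: g_veg = 0.0856/3.34 = 0.02563; g_ice = 0.136/3.34 = 0.04072.
Total gain g = 0.06635.
A = 1/(1 − 0.06635) = 1.07.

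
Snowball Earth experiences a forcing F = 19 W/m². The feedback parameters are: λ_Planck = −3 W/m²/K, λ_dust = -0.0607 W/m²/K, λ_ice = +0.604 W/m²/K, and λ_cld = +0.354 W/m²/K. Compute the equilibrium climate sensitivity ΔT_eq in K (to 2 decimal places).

9.04 K

Net feedback parameter λ = (−3) + (-0.0607) + (+0.604) + (+0.354) = -2.1027 W/m²/K.
ΔT = −F/λ = −19/(-2.1027) = 9.04 K.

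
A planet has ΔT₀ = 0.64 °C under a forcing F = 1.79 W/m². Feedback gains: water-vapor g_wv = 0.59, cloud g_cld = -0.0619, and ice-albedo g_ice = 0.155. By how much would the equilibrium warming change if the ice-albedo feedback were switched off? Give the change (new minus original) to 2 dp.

-0.66 °C

Original: g = 0.6831, ΔT = 0.64/(1−0.6831) = 2.0196 °C.
Without ice-albedo: g' = 0.5281, ΔT' = 0.64/(1−0.5281) = 1.3562 °C.
Change = 1.3562 − 2.0196 = -0.66 °C.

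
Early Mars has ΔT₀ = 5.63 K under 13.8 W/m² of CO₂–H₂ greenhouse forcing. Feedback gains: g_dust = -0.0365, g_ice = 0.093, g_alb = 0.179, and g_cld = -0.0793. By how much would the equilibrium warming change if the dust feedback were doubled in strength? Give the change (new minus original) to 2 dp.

Original: g = 0.1562, ΔT = 5.63/(1−0.1562) = 6.6722 K.
With doubled dust: g' = 0.1197, ΔT' = 5.63/(1−0.1197) = 6.3955 K.
Change = 6.3955 − 6.6722 = -0.28 K.

-0.28 K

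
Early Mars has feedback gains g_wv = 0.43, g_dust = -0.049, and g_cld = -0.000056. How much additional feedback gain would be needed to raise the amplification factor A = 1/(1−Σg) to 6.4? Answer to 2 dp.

Current total gain = 0.380944.
Target gain for A = 6.4: g* = 1 − 1/6.4 = 0.8438.
Additional gain needed = 0.8438 − 0.380944 = 0.46.

0.46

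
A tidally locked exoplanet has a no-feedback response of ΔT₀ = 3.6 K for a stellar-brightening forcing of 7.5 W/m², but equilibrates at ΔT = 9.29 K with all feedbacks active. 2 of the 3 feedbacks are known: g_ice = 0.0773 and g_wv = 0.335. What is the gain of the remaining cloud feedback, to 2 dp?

0.20

Amplification A = ΔT/ΔT₀ = 9.29/3.6 = 2.581.
Total gain g = 1 − 1/A = 1 − 1/2.581 = 0.6126.
Known gains sum to 0.0773 + 0.335 = 0.4123.
g_cld = 0.6126 − 0.4123 = 0.20.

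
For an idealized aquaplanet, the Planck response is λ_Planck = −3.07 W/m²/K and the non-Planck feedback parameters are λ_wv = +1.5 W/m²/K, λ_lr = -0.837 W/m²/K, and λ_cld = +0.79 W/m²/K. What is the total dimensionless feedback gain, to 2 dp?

Convert to gains: g_wv = 1.5/3.07 = 0.4886; g_lr = -0.837/3.07 = -0.2726; g_cld = 0.79/3.07 = 0.2573.
Total gain g = 0.4733.

0.47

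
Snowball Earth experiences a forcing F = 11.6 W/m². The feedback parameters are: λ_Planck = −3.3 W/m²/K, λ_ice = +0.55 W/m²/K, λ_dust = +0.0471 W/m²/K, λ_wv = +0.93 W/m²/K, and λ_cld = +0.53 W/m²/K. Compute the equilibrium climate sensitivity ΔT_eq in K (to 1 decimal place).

Net feedback parameter λ = (−3.3) + (+0.55) + (+0.0471) + (+0.93) + (+0.53) = -1.2429 W/m²/K.
ΔT = −F/λ = −11.6/(-1.2429) = 9.3 K.

9.3 K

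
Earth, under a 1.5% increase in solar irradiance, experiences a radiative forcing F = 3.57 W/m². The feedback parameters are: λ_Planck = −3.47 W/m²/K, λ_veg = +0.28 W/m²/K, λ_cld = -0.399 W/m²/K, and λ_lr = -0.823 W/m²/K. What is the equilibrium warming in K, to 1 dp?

Net feedback parameter λ = (−3.47) + (+0.28) + (-0.399) + (-0.823) = -4.412 W/m²/K.
ΔT = −F/λ = −3.57/(-4.412) = 0.8 K.

0.8 K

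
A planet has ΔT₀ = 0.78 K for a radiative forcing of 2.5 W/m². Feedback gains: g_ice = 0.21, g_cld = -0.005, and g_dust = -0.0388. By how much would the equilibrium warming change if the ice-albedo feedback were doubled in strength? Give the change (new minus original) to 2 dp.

0.31 K

Original: g = 0.1662, ΔT = 0.78/(1−0.1662) = 0.9355 K.
With doubled ice-albedo: g' = 0.3762, ΔT' = 0.78/(1−0.3762) = 1.2504 K.
Change = 1.2504 − 0.9355 = 0.31 K.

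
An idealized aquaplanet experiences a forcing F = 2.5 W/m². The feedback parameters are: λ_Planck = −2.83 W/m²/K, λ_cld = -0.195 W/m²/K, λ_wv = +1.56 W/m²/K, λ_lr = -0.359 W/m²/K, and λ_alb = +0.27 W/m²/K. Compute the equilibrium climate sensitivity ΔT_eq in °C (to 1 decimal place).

Net feedback parameter λ = (−2.83) + (-0.195) + (+1.56) + (-0.359) + (+0.27) = -1.554 W/m²/K.
ΔT = −F/λ = −2.5/(-1.554) = 1.6 °C.

1.6 °C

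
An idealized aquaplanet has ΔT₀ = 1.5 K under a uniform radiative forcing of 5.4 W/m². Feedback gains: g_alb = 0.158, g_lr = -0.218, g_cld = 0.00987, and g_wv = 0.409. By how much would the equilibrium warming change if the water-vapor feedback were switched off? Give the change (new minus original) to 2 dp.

-0.91 K

Original: g = 0.35887, ΔT = 1.5/(1−0.35887) = 2.3396 K.
Without water-vapor: g' = -0.05013, ΔT' = 1.5/(1+0.05013) = 1.4284 K.
Change = 1.4284 − 2.3396 = -0.91 K.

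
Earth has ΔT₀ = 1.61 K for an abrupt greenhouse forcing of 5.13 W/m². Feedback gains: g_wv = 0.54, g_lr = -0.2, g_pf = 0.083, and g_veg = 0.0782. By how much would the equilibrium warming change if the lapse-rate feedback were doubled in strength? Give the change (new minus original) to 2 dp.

Original: g = 0.5012, ΔT = 1.61/(1−0.5012) = 3.2277 K.
With doubled lapse-rate: g' = 0.3012, ΔT' = 1.61/(1−0.3012) = 2.3039 K.
Change = 2.3039 − 3.2277 = -0.92 K.

-0.92 K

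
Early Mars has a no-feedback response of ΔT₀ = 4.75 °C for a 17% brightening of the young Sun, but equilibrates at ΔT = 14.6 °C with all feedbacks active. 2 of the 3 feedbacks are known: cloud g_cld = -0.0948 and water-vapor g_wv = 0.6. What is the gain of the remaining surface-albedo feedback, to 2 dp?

Amplification A = ΔT/ΔT₀ = 14.6/4.75 = 3.074.
Total gain g = 1 − 1/A = 1 − 1/3.074 = 0.6747.
Known gains sum to -0.0948 + 0.6 = 0.5052.
g_alb = 0.6747 − 0.5052 = 0.17.

0.17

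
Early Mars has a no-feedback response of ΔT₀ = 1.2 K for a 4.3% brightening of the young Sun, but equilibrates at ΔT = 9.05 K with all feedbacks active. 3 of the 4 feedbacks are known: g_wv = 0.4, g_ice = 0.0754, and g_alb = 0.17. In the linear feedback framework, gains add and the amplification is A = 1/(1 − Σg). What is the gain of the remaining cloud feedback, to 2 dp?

Amplification A = ΔT/ΔT₀ = 9.05/1.2 = 7.542.
Total gain g = 1 − 1/A = 1 − 1/7.542 = 0.8674.
Known gains sum to 0.4 + 0.0754 + 0.17 = 0.6454.
g_cld = 0.8674 − 0.6454 = 0.22.

0.22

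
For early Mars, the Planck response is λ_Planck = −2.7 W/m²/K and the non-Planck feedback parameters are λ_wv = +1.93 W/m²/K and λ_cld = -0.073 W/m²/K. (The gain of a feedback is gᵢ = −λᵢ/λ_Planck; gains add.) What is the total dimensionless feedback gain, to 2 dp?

Convert to gains: g_wv = 1.93/2.7 = 0.7148; g_cld = -0.073/2.7 = -0.02704.
Total gain g = 0.68776.

0.69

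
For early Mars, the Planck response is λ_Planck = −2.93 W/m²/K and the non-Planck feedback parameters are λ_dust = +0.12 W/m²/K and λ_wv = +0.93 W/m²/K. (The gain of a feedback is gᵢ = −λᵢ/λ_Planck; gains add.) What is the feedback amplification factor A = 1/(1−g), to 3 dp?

Convert to gains: g_dust = 0.12/2.93 = 0.04096; g_wv = 0.93/2.93 = 0.3174.
Total gain g = 0.35836.
A = 1/(1 − 0.35836) = 1.559.

1.559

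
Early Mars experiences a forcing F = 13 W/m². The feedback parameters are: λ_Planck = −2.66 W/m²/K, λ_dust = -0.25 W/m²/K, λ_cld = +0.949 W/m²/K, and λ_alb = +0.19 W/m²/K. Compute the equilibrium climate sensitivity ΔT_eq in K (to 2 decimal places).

Net feedback parameter λ = (−2.66) + (-0.25) + (+0.949) + (+0.19) = -1.771 W/m²/K.
ΔT = −F/λ = −13/(-1.771) = 7.34 K.

7.34 K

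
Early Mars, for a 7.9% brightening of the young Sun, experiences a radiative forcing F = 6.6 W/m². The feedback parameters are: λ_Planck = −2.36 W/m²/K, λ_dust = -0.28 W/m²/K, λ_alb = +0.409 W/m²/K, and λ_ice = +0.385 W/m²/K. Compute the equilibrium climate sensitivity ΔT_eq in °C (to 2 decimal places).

3.58 °C

Net feedback parameter λ = (−2.36) + (-0.28) + (+0.409) + (+0.385) = -1.846 W/m²/K.
ΔT = −F/λ = −6.6/(-1.846) = 3.58 °C.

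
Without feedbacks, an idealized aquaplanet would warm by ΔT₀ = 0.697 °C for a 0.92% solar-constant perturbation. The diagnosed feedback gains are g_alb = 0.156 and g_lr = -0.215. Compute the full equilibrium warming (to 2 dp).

0.66 °C

Total gain g = 0.156 − 0.215 = -0.059.
Amplification A = 1/(1 + 0.059) = 0.9443.
ΔT = 0.697 × 0.9443 = 0.66 °C.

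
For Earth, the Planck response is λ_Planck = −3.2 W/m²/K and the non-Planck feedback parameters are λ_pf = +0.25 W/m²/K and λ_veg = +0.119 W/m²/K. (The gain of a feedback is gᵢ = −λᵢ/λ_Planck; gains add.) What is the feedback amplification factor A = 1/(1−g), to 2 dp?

Convert to gains: g_pf = 0.25/3.2 = 0.07812; g_veg = 0.119/3.2 = 0.03719.
Total gain g = 0.11531.
A = 1/(1 − 0.11531) = 1.13.

1.13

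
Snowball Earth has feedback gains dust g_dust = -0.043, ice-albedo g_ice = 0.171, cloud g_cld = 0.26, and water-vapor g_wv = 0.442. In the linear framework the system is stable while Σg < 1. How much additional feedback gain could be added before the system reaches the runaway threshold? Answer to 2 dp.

0.17

Current total gain = -0.043 + 0.171 + 0.26 + 0.442 = 0.83.
Margin to runaway = 1 − 0.83 = 0.17.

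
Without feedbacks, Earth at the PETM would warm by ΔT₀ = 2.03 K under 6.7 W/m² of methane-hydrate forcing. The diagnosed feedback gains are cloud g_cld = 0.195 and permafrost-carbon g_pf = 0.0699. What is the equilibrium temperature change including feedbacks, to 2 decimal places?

Total gain g = 0.195 + 0.0699 = 0.2649.
Amplification A = 1/(1 − 0.2649) = 1.36.
ΔT = 2.03 × 1.36 = 2.76 K.

2.76 K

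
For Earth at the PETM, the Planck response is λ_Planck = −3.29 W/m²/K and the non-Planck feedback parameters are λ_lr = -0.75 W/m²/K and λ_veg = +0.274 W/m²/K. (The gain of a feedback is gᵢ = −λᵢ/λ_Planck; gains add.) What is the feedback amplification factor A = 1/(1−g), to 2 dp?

Convert to gains: g_lr = -0.75/3.29 = -0.228; g_veg = 0.274/3.29 = 0.08328.
Total gain g = -0.14472.
A = 1/(1 + 0.14472) = 0.87.

0.87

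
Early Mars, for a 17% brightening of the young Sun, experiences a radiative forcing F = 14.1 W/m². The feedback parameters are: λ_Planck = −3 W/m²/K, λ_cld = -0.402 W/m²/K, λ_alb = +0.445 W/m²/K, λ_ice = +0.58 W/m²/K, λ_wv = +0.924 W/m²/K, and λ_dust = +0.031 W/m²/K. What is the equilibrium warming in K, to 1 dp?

Net feedback parameter λ = (−3) + (-0.402) + (+0.445) + (+0.58) + (+0.924) + (+0.031) = -1.422 W/m²/K.
ΔT = −F/λ = −14.1/(-1.422) = 9.9 K.

9.9 K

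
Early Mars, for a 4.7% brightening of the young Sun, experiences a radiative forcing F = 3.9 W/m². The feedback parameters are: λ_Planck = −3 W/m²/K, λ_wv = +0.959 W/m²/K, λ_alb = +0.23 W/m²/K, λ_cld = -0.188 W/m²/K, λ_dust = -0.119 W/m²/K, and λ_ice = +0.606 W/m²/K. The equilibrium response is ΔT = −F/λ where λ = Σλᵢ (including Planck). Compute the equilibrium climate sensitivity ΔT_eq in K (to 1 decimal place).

2.6 K

Net feedback parameter λ = (−3) + (+0.959) + (+0.23) + (-0.188) + (-0.119) + (+0.606) = -1.512 W/m²/K.
ΔT = −F/λ = −3.9/(-1.512) = 2.6 K.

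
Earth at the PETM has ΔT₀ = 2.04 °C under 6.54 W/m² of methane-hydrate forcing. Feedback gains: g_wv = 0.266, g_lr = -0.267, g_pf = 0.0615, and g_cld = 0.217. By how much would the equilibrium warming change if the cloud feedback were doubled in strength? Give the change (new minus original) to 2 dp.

Original: g = 0.2775, ΔT = 2.04/(1−0.2775) = 2.8235 °C.
With doubled cloud: g' = 0.4945, ΔT' = 2.04/(1−0.4945) = 4.0356 °C.
Change = 4.0356 − 2.8235 = 1.21 °C.

1.21 °C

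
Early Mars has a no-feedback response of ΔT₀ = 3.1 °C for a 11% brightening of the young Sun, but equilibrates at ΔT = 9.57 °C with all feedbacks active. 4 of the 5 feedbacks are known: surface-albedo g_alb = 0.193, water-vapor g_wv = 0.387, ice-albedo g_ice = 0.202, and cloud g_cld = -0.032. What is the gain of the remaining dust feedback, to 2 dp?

Amplification A = ΔT/ΔT₀ = 9.57/3.1 = 3.087.
Total gain g = 1 − 1/A = 1 − 1/3.087 = 0.6761.
Known gains sum to 0.193 + 0.387 + 0.202 − 0.032 = 0.75.
g_dust = 0.6761 − 0.75 = -0.07.

-0.07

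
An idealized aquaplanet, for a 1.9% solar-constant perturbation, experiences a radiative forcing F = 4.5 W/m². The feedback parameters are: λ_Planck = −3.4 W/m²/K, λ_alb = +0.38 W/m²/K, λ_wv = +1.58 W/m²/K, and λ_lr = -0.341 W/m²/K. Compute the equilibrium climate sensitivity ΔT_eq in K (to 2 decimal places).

Net feedback parameter λ = (−3.4) + (+0.38) + (+1.58) + (-0.341) = -1.781 W/m²/K.
ΔT = −F/λ = −4.5/(-1.781) = 2.53 K.

2.53 K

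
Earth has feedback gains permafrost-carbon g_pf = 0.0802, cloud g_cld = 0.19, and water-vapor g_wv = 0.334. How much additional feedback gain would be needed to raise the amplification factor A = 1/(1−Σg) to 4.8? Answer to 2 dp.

0.19

Current total gain = 0.6042.
Target gain for A = 4.8: g* = 1 − 1/4.8 = 0.7917.
Additional gain needed = 0.7917 − 0.6042 = 0.19.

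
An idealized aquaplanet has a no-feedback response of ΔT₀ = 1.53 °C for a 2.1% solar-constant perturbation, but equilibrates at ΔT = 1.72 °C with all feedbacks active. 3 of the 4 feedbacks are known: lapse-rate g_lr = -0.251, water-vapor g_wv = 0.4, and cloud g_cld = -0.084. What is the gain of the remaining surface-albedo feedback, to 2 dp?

0.05

Amplification A = ΔT/ΔT₀ = 1.72/1.53 = 1.124.
Total gain g = 1 − 1/A = 1 − 1/1.124 = 0.1103.
Known gains sum to -0.251 + 0.4 − 0.084 = 0.065.
g_alb = 0.1103 − 0.065 = 0.05.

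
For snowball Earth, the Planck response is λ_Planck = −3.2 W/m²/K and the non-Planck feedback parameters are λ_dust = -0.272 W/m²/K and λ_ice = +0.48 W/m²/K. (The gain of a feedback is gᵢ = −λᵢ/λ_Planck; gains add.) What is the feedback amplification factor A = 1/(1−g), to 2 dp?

Convert to gains: g_dust = -0.272/3.2 = -0.085; g_ice = 0.48/3.2 = 0.15.
Total gain g = 0.065.
A = 1/(1 − 0.065) = 1.07.

1.07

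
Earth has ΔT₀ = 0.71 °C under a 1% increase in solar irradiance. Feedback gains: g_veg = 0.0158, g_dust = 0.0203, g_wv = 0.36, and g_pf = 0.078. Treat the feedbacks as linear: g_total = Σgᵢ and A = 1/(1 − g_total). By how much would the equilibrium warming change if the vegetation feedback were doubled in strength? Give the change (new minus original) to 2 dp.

Original: g = 0.4741, ΔT = 0.71/(1−0.4741) = 1.3501 °C.
With doubled vegetation: g' = 0.4899, ΔT' = 0.71/(1−0.4899) = 1.3919 °C.
Change = 1.3919 − 1.3501 = 0.04 °C.

0.04 °C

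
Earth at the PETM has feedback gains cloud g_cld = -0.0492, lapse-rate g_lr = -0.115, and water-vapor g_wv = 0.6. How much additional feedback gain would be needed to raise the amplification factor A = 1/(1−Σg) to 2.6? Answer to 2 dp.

Current total gain = 0.4358.
Target gain for A = 2.6: g* = 1 − 1/2.6 = 0.6154.
Additional gain needed = 0.6154 − 0.4358 = 0.18.

0.18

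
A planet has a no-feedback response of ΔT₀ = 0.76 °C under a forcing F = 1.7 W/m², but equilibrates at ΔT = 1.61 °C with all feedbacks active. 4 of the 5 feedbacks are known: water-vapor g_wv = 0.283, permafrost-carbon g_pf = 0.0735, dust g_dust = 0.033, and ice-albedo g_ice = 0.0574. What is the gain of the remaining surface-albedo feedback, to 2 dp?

Amplification A = ΔT/ΔT₀ = 1.61/0.76 = 2.118.
Total gain g = 1 − 1/A = 1 − 1/2.118 = 0.5279.
Known gains sum to 0.283 + 0.0735 + 0.033 + 0.0574 = 0.4469.
g_alb = 0.5279 − 0.4469 = 0.08.

0.08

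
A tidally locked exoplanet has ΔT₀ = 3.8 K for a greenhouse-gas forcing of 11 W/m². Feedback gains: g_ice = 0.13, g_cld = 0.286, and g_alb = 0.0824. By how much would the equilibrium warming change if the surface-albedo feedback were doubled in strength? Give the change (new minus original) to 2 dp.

Original: g = 0.4984, ΔT = 3.8/(1−0.4984) = 7.5758 K.
With doubled surface-albedo: g' = 0.5808, ΔT' = 3.8/(1−0.5808) = 9.0649 K.
Change = 9.0649 − 7.5758 = 1.49 K.

1.49 K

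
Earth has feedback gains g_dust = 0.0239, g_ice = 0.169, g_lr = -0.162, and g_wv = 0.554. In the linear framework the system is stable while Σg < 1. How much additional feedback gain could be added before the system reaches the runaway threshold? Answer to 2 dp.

0.42

Current total gain = 0.0239 + 0.169 − 0.162 + 0.554 = 0.5849.
Margin to runaway = 1 − 0.5849 = 0.42.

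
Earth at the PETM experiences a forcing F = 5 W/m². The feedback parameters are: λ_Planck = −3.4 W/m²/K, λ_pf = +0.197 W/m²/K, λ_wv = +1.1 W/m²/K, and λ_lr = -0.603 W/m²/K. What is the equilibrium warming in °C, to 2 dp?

1.85 °C

Net feedback parameter λ = (−3.4) + (+0.197) + (+1.1) + (-0.603) = -2.706 W/m²/K.
ΔT = −F/λ = −5/(-2.706) = 1.85 °C.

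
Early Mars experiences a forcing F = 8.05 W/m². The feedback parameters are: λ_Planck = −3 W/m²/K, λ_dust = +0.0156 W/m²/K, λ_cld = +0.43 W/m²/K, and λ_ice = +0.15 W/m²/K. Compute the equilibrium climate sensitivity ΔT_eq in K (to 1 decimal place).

3.3 K

Net feedback parameter λ = (−3) + (+0.0156) + (+0.43) + (+0.15) = -2.4044 W/m²/K.
ΔT = −F/λ = −8.05/(-2.4044) = 3.3 K.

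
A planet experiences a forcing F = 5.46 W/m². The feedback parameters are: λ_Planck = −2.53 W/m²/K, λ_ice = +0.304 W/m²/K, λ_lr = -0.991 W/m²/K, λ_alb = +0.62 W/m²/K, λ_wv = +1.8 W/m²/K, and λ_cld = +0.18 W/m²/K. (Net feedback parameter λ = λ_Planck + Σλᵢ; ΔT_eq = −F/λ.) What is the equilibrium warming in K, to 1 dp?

Net feedback parameter λ = (−2.53) + (+0.304) + (-0.991) + (+0.62) + (+1.8) + (+0.18) = -0.617 W/m²/K.
ΔT = −F/λ = −5.46/(-0.617) = 8.8 K.

8.8 K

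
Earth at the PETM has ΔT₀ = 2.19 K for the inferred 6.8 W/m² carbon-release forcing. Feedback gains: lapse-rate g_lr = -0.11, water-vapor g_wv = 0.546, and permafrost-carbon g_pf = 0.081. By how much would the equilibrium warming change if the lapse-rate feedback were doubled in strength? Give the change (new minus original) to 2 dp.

-0.84 K

Original: g = 0.517, ΔT = 2.19/(1−0.517) = 4.5342 K.
With doubled lapse-rate: g' = 0.407, ΔT' = 2.19/(1−0.407) = 3.6931 K.
Change = 3.6931 − 4.5342 = -0.84 K.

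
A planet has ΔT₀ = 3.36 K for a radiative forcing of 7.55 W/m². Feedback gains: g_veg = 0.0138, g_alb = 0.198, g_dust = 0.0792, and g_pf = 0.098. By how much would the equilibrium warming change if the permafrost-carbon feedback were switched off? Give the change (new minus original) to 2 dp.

-0.76 K

Original: g = 0.389, ΔT = 3.36/(1−0.389) = 5.4992 K.
Without permafrost-carbon: g' = 0.291, ΔT' = 3.36/(1−0.291) = 4.7391 K.
Change = 4.7391 − 5.4992 = -0.76 K.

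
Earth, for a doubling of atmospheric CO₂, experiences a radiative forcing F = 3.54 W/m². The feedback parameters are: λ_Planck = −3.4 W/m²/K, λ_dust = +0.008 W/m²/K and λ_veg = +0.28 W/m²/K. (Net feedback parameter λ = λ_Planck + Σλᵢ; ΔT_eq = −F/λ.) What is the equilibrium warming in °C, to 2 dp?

Net feedback parameter λ = (−3.4) + (+0.008) + (+0.28) = -3.112 W/m²/K.
ΔT = −F/λ = −3.54/(-3.112) = 1.14 °C.

1.14 °C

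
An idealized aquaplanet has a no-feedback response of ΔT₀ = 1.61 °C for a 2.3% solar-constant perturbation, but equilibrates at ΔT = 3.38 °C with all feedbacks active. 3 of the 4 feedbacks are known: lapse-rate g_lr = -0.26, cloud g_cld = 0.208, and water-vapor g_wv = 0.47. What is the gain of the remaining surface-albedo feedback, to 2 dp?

0.11

Amplification A = ΔT/ΔT₀ = 3.38/1.61 = 2.099.
Total gain g = 1 − 1/A = 1 − 1/2.099 = 0.5236.
Known gains sum to -0.26 + 0.208 + 0.47 = 0.418.
g_alb = 0.5236 − 0.418 = 0.11.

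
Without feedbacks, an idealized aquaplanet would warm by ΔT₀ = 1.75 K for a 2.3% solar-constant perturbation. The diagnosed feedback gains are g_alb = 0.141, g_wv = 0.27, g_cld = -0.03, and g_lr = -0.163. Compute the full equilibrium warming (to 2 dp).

Total gain g = 0.141 + 0.27 − 0.03 − 0.163 = 0.218.
Amplification A = 1/(1 − 0.218) = 1.279.
ΔT = 1.75 × 1.279 = 2.24 K.

2.24 K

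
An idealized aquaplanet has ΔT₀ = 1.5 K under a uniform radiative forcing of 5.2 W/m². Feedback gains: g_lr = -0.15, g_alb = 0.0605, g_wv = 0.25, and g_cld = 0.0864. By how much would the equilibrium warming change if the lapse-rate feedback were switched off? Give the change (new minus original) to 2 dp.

Original: g = 0.2469, ΔT = 1.5/(1−0.2469) = 1.9918 K.
Without lapse-rate: g' = 0.3969, ΔT' = 1.5/(1−0.3969) = 2.4871 K.
Change = 2.4871 − 1.9918 = 0.50 K.

0.50 K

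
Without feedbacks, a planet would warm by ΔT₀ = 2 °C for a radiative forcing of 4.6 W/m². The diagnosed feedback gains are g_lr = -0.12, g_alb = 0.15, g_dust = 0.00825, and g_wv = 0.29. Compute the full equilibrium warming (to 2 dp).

2.98 °C

Total gain g = -0.12 + 0.15 + 0.00825 + 0.29 = 0.32825.
Amplification A = 1/(1 − 0.32825) = 1.489.
ΔT = 2 × 1.489 = 2.98 °C.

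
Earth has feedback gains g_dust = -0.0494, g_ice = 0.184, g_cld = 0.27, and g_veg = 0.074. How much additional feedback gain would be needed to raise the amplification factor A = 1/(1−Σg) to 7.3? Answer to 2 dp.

0.38

Current total gain = 0.4786.
Target gain for A = 7.3: g* = 1 − 1/7.3 = 0.863.
Additional gain needed = 0.863 − 0.4786 = 0.38.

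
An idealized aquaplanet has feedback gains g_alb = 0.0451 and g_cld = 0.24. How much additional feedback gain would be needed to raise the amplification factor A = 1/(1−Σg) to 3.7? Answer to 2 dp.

Current total gain = 0.2851.
Target gain for A = 3.7: g* = 1 − 1/3.7 = 0.7297.
Additional gain needed = 0.7297 − 0.2851 = 0.44.

0.44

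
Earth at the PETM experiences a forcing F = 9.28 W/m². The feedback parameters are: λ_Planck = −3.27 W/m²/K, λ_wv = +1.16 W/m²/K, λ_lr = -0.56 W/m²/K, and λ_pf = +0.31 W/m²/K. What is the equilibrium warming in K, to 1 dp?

Net feedback parameter λ = (−3.27) + (+1.16) + (-0.56) + (+0.31) = -2.36 W/m²/K.
ΔT = −F/λ = −9.28/(-2.36) = 3.9 K.

3.9 K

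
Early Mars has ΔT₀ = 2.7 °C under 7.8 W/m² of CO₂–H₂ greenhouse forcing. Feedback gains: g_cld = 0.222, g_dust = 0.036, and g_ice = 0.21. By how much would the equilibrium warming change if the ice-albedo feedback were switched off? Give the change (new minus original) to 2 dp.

-1.44 °C

Original: g = 0.468, ΔT = 2.7/(1−0.468) = 5.0752 °C.
Without ice-albedo: g' = 0.258, ΔT' = 2.7/(1−0.258) = 3.6388 °C.
Change = 3.6388 − 5.0752 = -1.44 °C.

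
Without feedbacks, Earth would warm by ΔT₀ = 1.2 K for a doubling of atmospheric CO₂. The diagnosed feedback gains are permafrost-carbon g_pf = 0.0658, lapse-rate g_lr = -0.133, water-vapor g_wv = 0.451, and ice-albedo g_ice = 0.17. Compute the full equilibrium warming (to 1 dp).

2.7 K

Total gain g = 0.0658 − 0.133 + 0.451 + 0.17 = 0.5538.
Amplification A = 1/(1 − 0.5538) = 2.241.
ΔT = 1.2 × 2.241 = 2.7 K.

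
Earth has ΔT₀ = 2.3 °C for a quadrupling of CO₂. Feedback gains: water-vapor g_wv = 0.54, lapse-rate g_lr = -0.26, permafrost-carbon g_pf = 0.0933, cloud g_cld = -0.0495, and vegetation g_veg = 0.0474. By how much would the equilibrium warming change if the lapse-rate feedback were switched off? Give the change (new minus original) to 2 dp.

Original: g = 0.3712, ΔT = 2.3/(1−0.3712) = 3.6578 °C.
Without lapse-rate: g' = 0.6312, ΔT' = 2.3/(1−0.6312) = 6.2364 °C.
Change = 6.2364 − 3.6578 = 2.58 °C.

2.58 °C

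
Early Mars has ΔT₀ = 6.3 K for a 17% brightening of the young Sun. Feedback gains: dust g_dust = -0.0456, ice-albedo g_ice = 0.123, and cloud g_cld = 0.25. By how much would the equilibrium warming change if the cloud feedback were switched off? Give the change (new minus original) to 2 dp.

-2.54 K

Original: g = 0.3274, ΔT = 6.3/(1−0.3274) = 9.3666 K.
Without cloud: g' = 0.0774, ΔT' = 6.3/(1−0.0774) = 6.8285 K.
Change = 6.8285 − 9.3666 = -2.54 K.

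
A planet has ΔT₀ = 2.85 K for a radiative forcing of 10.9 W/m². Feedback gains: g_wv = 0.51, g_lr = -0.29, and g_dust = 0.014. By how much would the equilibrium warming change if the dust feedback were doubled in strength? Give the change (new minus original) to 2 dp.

0.07 K

Original: g = 0.234, ΔT = 2.85/(1−0.234) = 3.7206 K.
With doubled dust: g' = 0.248, ΔT' = 2.85/(1−0.248) = 3.7899 K.
Change = 3.7899 − 3.7206 = 0.07 K.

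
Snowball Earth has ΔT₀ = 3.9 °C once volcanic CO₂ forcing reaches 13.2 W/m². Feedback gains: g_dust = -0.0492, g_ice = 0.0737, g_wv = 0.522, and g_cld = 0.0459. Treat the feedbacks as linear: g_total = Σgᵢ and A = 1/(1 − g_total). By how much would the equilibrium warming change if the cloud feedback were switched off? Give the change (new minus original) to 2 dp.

-0.97 °C

Original: g = 0.5924, ΔT = 3.9/(1−0.5924) = 9.5682 °C.
Without cloud: g' = 0.5465, ΔT' = 3.9/(1−0.5465) = 8.5998 °C.
Change = 8.5998 − 9.5682 = -0.97 °C.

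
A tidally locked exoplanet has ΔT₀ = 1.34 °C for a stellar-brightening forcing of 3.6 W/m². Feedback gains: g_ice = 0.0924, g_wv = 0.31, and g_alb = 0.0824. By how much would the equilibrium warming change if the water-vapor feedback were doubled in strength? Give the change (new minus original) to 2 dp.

3.93 °C

Original: g = 0.4848, ΔT = 1.34/(1−0.4848) = 2.6009 °C.
With doubled water-vapor: g' = 0.7948, ΔT' = 1.34/(1−0.7948) = 6.5302 °C.
Change = 6.5302 − 2.6009 = 3.93 °C.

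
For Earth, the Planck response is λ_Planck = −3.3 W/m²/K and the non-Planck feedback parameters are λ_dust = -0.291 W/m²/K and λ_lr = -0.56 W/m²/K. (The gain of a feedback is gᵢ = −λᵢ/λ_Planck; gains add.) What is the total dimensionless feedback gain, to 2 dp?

Convert to gains: g_dust = -0.291/3.3 = -0.08818; g_lr = -0.56/3.3 = -0.1697.
Total gain g = -0.25788.

-0.26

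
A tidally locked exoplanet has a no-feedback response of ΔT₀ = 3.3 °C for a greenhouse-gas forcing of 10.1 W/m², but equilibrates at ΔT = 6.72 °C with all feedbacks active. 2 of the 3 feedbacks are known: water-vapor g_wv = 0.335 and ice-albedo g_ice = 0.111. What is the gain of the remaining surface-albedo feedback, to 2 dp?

Amplification A = ΔT/ΔT₀ = 6.72/3.3 = 2.036.
Total gain g = 1 − 1/A = 1 − 1/2.036 = 0.5088.
Known gains sum to 0.335 + 0.111 = 0.446.
g_alb = 0.5088 − 0.446 = 0.06.

0.06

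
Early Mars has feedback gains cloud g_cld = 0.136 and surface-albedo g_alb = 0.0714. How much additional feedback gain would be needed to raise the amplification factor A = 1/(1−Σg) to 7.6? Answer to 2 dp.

0.66

Current total gain = 0.2074.
Target gain for A = 7.6: g* = 1 − 1/7.6 = 0.8684.
Additional gain needed = 0.8684 − 0.2074 = 0.66.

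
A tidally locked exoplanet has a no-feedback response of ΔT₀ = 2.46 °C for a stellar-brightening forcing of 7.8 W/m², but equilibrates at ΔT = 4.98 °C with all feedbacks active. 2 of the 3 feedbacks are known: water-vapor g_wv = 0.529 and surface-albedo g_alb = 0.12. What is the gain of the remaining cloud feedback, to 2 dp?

-0.14

Amplification A = ΔT/ΔT₀ = 4.98/2.46 = 2.024.
Total gain g = 1 − 1/A = 1 − 1/2.024 = 0.5059.
Known gains sum to 0.529 + 0.12 = 0.649.
g_cld = 0.5059 − 0.649 = -0.14.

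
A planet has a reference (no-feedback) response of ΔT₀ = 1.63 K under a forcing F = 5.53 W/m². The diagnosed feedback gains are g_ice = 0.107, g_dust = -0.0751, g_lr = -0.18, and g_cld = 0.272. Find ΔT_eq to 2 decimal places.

1.86 K

Total gain g = 0.107 − 0.0751 − 0.18 + 0.272 = 0.1239.
Amplification A = 1/(1 − 0.1239) = 1.141.
ΔT = 1.63 × 1.141 = 1.86 K.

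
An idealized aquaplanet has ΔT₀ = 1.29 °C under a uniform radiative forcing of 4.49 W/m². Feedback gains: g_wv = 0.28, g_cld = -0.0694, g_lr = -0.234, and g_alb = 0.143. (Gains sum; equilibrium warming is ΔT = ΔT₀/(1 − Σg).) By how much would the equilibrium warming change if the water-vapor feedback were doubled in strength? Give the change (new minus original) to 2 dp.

0.68 °C

Original: g = 0.1196, ΔT = 1.29/(1−0.1196) = 1.4652 °C.
With doubled water-vapor: g' = 0.3996, ΔT' = 1.29/(1−0.3996) = 2.1486 °C.
Change = 2.1486 − 1.4652 = 0.68 °C.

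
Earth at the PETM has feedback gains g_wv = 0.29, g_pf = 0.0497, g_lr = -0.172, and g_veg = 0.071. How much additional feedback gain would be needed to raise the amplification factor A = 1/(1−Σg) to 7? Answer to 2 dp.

0.62

Current total gain = 0.2387.
Target gain for A = 7: g* = 1 − 1/7 = 0.8571.
Additional gain needed = 0.8571 − 0.2387 = 0.62.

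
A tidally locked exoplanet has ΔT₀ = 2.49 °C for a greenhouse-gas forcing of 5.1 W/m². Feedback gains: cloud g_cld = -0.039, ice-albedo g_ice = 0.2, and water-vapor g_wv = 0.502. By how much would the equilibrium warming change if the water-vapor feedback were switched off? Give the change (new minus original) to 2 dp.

-4.42 °C

Original: g = 0.663, ΔT = 2.49/(1−0.663) = 7.3887 °C.
Without water-vapor: g' = 0.161, ΔT' = 2.49/(1−0.161) = 2.9678 °C.
Change = 2.9678 − 7.3887 = -4.42 °C.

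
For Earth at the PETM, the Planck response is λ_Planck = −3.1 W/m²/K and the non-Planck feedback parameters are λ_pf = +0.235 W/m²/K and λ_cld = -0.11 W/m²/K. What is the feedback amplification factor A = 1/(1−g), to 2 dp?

1.04

Convert to gains: g_pf = 0.235/3.1 = 0.07581; g_cld = -0.11/3.1 = -0.03548.
Total gain g = 0.04033.
A = 1/(1 − 0.04033) = 1.04.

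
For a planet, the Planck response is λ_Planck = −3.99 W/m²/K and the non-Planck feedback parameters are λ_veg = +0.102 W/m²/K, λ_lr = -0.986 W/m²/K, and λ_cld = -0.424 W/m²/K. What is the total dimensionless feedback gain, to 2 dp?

Convert to gains: g_veg = 0.102/3.99 = 0.02556; g_lr = -0.986/3.99 = -0.2471; g_cld = -0.424/3.99 = -0.1063.
Total gain g = -0.32784.

-0.33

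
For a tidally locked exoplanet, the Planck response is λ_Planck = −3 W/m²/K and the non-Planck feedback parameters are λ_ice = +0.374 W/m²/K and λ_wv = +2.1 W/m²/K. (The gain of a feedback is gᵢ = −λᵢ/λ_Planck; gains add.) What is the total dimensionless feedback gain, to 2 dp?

0.82

Convert to gains: g_ice = 0.374/3 = 0.1247; g_wv = 2.1/3 = 0.7.
Total gain g = 0.8247.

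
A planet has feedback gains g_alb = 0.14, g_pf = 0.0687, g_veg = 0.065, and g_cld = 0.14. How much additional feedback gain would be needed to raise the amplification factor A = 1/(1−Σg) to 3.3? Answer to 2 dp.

0.28

Current total gain = 0.4137.
Target gain for A = 3.3: g* = 1 − 1/3.3 = 0.697.
Additional gain needed = 0.697 − 0.4137 = 0.28.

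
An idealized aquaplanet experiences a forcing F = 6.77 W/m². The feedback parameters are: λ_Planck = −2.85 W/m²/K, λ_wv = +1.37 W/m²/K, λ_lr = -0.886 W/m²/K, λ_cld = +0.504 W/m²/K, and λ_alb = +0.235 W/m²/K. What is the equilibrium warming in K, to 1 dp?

Net feedback parameter λ = (−2.85) + (+1.37) + (-0.886) + (+0.504) + (+0.235) = -1.627 W/m²/K.
ΔT = −F/λ = −6.77/(-1.627) = 4.2 K.

4.2 K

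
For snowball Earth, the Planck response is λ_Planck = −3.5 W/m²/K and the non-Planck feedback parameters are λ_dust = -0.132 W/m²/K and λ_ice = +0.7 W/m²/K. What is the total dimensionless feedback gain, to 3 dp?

0.162

Convert to gains: g_dust = -0.132/3.5 = -0.03771; g_ice = 0.7/3.5 = 0.2.
Total gain g = 0.16229.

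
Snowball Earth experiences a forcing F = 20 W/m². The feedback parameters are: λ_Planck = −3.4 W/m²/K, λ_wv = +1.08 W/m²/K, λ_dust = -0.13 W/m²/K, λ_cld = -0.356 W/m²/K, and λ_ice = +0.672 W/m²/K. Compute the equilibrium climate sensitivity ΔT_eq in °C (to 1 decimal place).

9.4 °C

Net feedback parameter λ = (−3.4) + (+1.08) + (-0.13) + (-0.356) + (+0.672) = -2.134 W/m²/K.
ΔT = −F/λ = −20/(-2.134) = 9.4 °C.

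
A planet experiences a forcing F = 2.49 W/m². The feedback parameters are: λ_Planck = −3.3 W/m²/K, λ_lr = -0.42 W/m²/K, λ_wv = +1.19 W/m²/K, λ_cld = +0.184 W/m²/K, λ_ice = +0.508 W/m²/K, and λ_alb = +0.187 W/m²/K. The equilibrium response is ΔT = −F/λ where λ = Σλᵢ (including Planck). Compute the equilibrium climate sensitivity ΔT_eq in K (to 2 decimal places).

1.51 K

Net feedback parameter λ = (−3.3) + (-0.42) + (+1.19) + (+0.184) + (+0.508) + (+0.187) = -1.651 W/m²/K.
ΔT = −F/λ = −2.49/(-1.651) = 1.51 K.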